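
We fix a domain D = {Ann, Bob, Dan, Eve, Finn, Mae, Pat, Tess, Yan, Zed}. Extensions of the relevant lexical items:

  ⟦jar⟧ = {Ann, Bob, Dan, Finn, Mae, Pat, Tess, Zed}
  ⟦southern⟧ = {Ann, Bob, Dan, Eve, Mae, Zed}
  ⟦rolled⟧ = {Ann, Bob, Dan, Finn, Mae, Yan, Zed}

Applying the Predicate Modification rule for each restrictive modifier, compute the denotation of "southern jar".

⟦jar⟧ = {Ann, Bob, Dan, Finn, Mae, Pat, Tess, Zed}
… ∩ ⟦southern⟧ = {Ann, Bob, Dan, Finn, Mae, Pat, Tess, Zed} ∩ {Ann, Bob, Dan, Eve, Mae, Zed} = {Ann, Bob, Dan, Mae, Zed}
So ⟦southern jar⟧ = {Ann, Bob, Dan, Mae, Zed}.

{Ann, Bob, Dan, Mae, Zed}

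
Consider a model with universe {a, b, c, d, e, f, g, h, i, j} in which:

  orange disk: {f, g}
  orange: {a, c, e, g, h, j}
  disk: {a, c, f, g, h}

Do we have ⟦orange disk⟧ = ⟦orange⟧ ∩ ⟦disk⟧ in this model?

⟦orange⟧ ∩ ⟦disk⟧ = {a, c, e, g, h, j} ∩ {a, c, f, g, h} = {a, c, g, h}
Observed ⟦orange disk⟧ = {f, g}.
These differ, so the modifier is not intersective in this model.

no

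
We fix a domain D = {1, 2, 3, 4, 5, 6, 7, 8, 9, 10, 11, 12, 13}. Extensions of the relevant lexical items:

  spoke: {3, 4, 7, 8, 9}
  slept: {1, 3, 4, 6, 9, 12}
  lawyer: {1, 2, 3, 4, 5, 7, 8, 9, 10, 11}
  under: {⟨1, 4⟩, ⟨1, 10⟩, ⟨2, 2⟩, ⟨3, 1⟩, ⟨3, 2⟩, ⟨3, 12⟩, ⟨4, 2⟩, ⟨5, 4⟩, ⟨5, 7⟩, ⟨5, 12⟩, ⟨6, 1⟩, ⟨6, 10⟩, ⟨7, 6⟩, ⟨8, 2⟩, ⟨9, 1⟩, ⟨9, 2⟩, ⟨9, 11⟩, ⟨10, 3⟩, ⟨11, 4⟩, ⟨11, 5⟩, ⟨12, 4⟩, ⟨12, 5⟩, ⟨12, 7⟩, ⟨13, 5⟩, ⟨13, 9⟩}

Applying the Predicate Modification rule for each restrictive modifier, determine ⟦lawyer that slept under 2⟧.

⟦that slept⟧ = ⟦slept⟧ = {1, 3, 4, 6, 9, 12}
⟦under 2⟧ = {x : ⟨x, 2⟩ ∈ ⟦under⟧} = {2, 3, 4, 8, 9}
⟦lawyer⟧ = {1, 2, 3, 4, 5, 7, 8, 9, 10, 11}
… ∩ ⟦that slept⟧ = {1, 2, 3, 4, 5, 7, 8, 9, 10, 11} ∩ {1, 3, 4, 6, 9, 12} = {1, 3, 4, 9}
… ∩ ⟦under 2⟧ = {1, 3, 4, 9} ∩ {2, 3, 4, 8, 9} = {3, 4, 9}
So ⟦lawyer that slept under 2⟧ = {3, 4, 9}.

{3, 4, 9}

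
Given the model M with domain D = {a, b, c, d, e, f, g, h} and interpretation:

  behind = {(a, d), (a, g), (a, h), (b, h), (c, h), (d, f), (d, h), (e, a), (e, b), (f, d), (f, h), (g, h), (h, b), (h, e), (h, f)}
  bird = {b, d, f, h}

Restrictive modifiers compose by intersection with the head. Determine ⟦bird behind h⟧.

⟦behind h⟧ = {x : ⟨x, h⟩ ∈ ⟦behind⟧} = {a, b, c, d, f, g}
⟦bird⟧ = {b, d, f, h}
… ∩ ⟦behind h⟧ = {b, d, f, h} ∩ {a, b, c, d, f, g} = {b, d, f}
So ⟦bird behind h⟧ = {b, d, f}.

{b, d, f}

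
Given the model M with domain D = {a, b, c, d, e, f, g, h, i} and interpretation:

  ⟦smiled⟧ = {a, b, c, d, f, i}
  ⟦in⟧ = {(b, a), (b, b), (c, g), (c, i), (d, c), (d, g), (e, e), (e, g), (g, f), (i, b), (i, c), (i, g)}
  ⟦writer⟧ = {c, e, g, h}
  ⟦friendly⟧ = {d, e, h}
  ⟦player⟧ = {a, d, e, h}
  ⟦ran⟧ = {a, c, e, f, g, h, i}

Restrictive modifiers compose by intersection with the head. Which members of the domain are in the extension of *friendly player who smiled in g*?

{d}

⟦who smiled⟧ = ⟦smiled⟧ = {a, b, c, d, f, i}
⟦in g⟧ = {x : ⟨x, g⟩ ∈ ⟦in⟧} = {c, d, e, i}
⟦player⟧ = {a, d, e, h}
… ∩ ⟦who smiled⟧ = {a, d, e, h} ∩ {a, b, c, d, f, i} = {a, d}
… ∩ ⟦in g⟧ = {a, d} ∩ {c, d, e, i} = {d}
… ∩ ⟦friendly⟧ = {d} ∩ {d, e, h} = {d}
So ⟦friendly player who smiled in g⟧ = {d}.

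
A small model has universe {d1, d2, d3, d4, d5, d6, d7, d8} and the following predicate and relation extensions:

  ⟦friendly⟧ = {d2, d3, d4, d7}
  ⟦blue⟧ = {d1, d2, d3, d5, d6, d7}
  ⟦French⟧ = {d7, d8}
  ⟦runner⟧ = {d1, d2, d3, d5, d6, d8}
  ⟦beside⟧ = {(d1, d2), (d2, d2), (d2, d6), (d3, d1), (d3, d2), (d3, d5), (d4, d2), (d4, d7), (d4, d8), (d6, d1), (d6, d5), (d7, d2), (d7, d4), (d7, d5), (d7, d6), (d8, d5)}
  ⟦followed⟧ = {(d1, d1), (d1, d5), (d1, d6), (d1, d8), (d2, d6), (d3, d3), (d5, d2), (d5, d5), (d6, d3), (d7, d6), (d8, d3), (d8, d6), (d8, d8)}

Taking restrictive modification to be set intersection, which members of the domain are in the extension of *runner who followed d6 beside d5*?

{d8}

⟦who followed d6⟧ = {x : ⟨x, d6⟩ ∈ ⟦followed⟧} = {d1, d2, d7, d8}
⟦beside d5⟧ = {x : ⟨x, d5⟩ ∈ ⟦beside⟧} = {d3, d6, d7, d8}
⟦runner⟧ = {d1, d2, d3, d5, d6, d8}
… ∩ ⟦who followed d6⟧ = {d1, d2, d3, d5, d6, d8} ∩ {d1, d2, d7, d8} = {d1, d2, d8}
… ∩ ⟦beside d5⟧ = {d1, d2, d8} ∩ {d3, d6, d7, d8} = {d8}
So ⟦runner who followed d6 beside d5⟧ = {d8}.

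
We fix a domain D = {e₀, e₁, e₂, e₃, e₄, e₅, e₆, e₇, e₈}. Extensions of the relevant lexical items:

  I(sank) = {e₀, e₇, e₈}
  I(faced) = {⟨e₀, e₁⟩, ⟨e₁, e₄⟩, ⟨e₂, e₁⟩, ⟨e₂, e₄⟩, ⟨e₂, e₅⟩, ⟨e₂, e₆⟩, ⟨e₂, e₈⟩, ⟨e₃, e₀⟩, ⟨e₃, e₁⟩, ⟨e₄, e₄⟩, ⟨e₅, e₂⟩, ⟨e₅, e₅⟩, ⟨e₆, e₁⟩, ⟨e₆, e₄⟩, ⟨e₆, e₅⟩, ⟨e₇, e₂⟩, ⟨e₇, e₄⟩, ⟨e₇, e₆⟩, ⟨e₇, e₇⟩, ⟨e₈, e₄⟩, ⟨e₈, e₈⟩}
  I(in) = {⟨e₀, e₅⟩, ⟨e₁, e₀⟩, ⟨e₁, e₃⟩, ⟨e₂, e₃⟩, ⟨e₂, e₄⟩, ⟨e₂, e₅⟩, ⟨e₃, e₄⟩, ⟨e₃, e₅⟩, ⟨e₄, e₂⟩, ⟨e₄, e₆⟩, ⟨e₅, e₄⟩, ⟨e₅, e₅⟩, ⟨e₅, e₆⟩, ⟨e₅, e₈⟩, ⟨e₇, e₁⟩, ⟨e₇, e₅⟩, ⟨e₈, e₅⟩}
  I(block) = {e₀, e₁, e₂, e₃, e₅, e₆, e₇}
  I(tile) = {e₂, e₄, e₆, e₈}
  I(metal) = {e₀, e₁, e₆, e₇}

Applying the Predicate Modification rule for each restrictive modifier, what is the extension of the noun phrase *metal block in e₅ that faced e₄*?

{e₇}

⟦in e₅⟧ = {x : ⟨x, e₅⟩ ∈ ⟦in⟧} = {e₀, e₂, e₃, e₅, e₇, e₈}
⟦that faced e₄⟧ = {x : ⟨x, e₄⟩ ∈ ⟦faced⟧} = {e₁, e₂, e₄, e₆, e₇, e₈}
⟦block⟧ = {e₀, e₁, e₂, e₃, e₅, e₆, e₇}
… ∩ ⟦in e₅⟧ = {e₀, e₁, e₂, e₃, e₅, e₆, e₇} ∩ {e₀, e₂, e₃, e₅, e₇, e₈} = {e₀, e₂, e₃, e₅, e₇}
… ∩ ⟦that faced e₄⟧ = {e₀, e₂, e₃, e₅, e₇} ∩ {e₁, e₂, e₄, e₆, e₇, e₈} = {e₂, e₇}
… ∩ ⟦metal⟧ = {e₂, e₇} ∩ {e₀, e₁, e₆, e₇} = {e₇}
So ⟦metal block in e₅ that faced e₄⟧ = {e₇}.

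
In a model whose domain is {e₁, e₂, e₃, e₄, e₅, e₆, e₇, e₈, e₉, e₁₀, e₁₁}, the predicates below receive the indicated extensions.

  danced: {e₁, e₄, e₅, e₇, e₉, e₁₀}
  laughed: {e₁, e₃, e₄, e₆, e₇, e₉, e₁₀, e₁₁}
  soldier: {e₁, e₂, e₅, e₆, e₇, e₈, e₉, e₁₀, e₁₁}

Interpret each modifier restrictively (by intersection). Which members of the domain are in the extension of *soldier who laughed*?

⟦who laughed⟧ = ⟦laughed⟧ = {e₁, e₃, e₄, e₆, e₇, e₉, e₁₀, e₁₁}
⟦soldier⟧ = {e₁, e₂, e₅, e₆, e₇, e₈, e₉, e₁₀, e₁₁}
… ∩ ⟦who laughed⟧ = {e₁, e₂, e₅, e₆, e₇, e₈, e₉, e₁₀, e₁₁} ∩ {e₁, e₃, e₄, e₆, e₇, e₉, e₁₀, e₁₁} = {e₁, e₆, e₇, e₉, e₁₀, e₁₁}
So ⟦soldier who laughed⟧ = {e₁, e₆, e₇, e₉, e₁₀, e₁₁}.

{e₁, e₆, e₇, e₉, e₁₀, e₁₁}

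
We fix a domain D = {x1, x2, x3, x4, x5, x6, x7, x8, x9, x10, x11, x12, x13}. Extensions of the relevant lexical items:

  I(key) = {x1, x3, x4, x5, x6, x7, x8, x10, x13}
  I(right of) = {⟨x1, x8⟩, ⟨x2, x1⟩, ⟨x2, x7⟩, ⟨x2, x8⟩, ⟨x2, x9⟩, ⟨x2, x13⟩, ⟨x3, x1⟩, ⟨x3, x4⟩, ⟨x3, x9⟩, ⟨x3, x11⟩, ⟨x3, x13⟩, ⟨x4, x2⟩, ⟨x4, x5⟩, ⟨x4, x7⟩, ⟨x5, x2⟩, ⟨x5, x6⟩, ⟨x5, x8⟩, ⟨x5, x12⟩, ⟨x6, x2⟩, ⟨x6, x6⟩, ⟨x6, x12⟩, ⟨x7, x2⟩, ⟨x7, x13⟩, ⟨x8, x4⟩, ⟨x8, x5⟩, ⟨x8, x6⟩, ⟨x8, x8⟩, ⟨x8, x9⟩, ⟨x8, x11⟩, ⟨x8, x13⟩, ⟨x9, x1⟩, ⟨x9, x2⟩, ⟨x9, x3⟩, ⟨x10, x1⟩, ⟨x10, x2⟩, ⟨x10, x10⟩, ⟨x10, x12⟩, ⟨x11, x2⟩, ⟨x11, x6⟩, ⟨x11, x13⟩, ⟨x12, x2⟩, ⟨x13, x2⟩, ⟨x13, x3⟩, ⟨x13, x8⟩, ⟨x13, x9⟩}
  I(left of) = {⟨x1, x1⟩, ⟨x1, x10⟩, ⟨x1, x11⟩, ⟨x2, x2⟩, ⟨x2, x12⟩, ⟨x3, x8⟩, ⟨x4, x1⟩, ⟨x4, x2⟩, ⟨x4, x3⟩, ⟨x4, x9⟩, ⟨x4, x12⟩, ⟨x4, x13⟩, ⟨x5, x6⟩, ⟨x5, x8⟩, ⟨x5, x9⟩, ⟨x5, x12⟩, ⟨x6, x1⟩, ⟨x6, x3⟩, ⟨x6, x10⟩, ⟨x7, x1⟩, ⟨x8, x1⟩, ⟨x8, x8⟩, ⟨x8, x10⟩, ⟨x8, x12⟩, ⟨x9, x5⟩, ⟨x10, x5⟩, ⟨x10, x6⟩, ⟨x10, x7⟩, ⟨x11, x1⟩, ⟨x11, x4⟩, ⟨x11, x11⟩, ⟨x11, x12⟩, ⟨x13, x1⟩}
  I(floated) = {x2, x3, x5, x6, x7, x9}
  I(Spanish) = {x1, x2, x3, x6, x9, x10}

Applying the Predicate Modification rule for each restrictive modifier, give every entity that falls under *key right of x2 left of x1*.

⟦right of x2⟧ = {x : ⟨x, x2⟩ ∈ ⟦right of⟧} = {x4, x5, x6, x7, x9, x10, x11, x12, x13}
⟦left of x1⟧ = {x : ⟨x, x1⟩ ∈ ⟦left of⟧} = {x1, x4, x6, x7, x8, x11, x13}
⟦key⟧ = {x1, x3, x4, x5, x6, x7, x8, x10, x13}
… ∩ ⟦right of x2⟧ = {x1, x3, x4, x5, x6, x7, x8, x10, x13} ∩ {x4, x5, x6, x7, x9, x10, x11, x12, x13} = {x4, x5, x6, x7, x10, x13}
… ∩ ⟦left of x1⟧ = {x4, x5, x6, x7, x10, x13} ∩ {x1, x4, x6, x7, x8, x11, x13} = {x4, x6, x7, x13}
So ⟦key right of x2 left of x1⟧ = {x4, x6, x7, x13}.

{x4, x6, x7, x13}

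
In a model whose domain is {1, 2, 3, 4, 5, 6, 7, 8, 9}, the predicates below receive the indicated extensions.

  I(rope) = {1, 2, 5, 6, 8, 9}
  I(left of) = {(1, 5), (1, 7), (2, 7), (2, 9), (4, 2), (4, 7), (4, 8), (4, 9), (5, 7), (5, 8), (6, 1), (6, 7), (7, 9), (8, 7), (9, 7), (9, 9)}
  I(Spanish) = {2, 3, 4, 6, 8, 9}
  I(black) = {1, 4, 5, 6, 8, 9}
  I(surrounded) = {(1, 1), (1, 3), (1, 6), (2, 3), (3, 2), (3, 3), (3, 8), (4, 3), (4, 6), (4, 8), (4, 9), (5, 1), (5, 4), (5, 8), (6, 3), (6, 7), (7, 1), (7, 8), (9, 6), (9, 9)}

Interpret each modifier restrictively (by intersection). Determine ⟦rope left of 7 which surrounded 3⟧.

⟦left of 7⟧ = {x : ⟨x, 7⟩ ∈ ⟦left of⟧} = {1, 2, 4, 5, 6, 8, 9}
⟦which surrounded 3⟧ = {x : ⟨x, 3⟩ ∈ ⟦surrounded⟧} = {1, 2, 3, 4, 6}
⟦rope⟧ = {1, 2, 5, 6, 8, 9}
… ∩ ⟦left of 7⟧ = {1, 2, 5, 6, 8, 9} ∩ {1, 2, 4, 5, 6, 8, 9} = {1, 2, 5, 6, 8, 9}
… ∩ ⟦which surrounded 3⟧ = {1, 2, 5, 6, 8, 9} ∩ {1, 2, 3, 4, 6} = {1, 2, 6}
So ⟦rope left of 7 which surrounded 3⟧ = {1, 2, 6}.

{1, 2, 6}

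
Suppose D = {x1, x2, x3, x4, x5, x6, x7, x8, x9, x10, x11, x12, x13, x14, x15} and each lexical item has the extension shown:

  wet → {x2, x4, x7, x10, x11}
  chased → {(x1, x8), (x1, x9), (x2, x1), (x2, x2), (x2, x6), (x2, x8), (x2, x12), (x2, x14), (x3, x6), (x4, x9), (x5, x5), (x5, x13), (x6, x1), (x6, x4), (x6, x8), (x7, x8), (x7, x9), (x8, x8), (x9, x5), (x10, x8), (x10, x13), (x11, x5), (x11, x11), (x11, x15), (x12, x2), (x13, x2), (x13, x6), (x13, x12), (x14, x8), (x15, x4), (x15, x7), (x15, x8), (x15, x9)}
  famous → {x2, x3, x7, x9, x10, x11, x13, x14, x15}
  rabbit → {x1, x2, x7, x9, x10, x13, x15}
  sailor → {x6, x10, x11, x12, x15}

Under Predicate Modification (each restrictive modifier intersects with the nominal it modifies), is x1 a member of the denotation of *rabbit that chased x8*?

⟦that chased x8⟧ = {x : ⟨x, x8⟩ ∈ ⟦chased⟧} = {x1, x2, x6, x7, x8, x10, x14, x15}
⟦rabbit⟧ = {x1, x2, x7, x9, x10, x13, x15}
… ∩ ⟦that chased x8⟧ = {x1, x2, x7, x9, x10, x13, x15} ∩ {x1, x2, x6, x7, x8, x10, x14, x15} = {x1, x2, x7, x10, x15}
⟦rabbit that chased x8⟧ = {x1, x2, x7, x10, x15}; x1 ∈ this set.

yes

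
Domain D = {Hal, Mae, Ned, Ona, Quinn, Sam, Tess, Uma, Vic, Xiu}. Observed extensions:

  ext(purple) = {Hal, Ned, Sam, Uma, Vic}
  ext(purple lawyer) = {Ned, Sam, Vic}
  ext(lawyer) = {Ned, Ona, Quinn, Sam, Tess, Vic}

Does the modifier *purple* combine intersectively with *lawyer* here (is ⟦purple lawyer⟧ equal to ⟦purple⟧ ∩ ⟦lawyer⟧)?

⟦purple⟧ ∩ ⟦lawyer⟧ = {Hal, Ned, Sam, Uma, Vic} ∩ {Ned, Ona, Quinn, Sam, Tess, Vic} = {Ned, Sam, Vic}
Observed ⟦purple lawyer⟧ = {Ned, Sam, Vic}.
These coincide, so the modifier is intersective here.

yes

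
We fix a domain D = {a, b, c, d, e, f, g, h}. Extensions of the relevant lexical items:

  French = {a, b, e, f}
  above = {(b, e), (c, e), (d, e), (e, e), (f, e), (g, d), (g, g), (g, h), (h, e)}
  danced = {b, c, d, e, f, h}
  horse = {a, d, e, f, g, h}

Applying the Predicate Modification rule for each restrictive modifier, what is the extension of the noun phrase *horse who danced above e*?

⟦who danced⟧ = ⟦danced⟧ = {b, c, d, e, f, h}
⟦above e⟧ = {x : ⟨x, e⟩ ∈ ⟦above⟧} = {b, c, d, e, f, h}
⟦horse⟧ = {a, d, e, f, g, h}
… ∩ ⟦who danced⟧ = {a, d, e, f, g, h} ∩ {b, c, d, e, f, h} = {d, e, f, h}
… ∩ ⟦above e⟧ = {d, e, f, h} ∩ {b, c, d, e, f, h} = {d, e, f, h}
So ⟦horse who danced above e⟧ = {d, e, f, h}.

{d, e, f, h}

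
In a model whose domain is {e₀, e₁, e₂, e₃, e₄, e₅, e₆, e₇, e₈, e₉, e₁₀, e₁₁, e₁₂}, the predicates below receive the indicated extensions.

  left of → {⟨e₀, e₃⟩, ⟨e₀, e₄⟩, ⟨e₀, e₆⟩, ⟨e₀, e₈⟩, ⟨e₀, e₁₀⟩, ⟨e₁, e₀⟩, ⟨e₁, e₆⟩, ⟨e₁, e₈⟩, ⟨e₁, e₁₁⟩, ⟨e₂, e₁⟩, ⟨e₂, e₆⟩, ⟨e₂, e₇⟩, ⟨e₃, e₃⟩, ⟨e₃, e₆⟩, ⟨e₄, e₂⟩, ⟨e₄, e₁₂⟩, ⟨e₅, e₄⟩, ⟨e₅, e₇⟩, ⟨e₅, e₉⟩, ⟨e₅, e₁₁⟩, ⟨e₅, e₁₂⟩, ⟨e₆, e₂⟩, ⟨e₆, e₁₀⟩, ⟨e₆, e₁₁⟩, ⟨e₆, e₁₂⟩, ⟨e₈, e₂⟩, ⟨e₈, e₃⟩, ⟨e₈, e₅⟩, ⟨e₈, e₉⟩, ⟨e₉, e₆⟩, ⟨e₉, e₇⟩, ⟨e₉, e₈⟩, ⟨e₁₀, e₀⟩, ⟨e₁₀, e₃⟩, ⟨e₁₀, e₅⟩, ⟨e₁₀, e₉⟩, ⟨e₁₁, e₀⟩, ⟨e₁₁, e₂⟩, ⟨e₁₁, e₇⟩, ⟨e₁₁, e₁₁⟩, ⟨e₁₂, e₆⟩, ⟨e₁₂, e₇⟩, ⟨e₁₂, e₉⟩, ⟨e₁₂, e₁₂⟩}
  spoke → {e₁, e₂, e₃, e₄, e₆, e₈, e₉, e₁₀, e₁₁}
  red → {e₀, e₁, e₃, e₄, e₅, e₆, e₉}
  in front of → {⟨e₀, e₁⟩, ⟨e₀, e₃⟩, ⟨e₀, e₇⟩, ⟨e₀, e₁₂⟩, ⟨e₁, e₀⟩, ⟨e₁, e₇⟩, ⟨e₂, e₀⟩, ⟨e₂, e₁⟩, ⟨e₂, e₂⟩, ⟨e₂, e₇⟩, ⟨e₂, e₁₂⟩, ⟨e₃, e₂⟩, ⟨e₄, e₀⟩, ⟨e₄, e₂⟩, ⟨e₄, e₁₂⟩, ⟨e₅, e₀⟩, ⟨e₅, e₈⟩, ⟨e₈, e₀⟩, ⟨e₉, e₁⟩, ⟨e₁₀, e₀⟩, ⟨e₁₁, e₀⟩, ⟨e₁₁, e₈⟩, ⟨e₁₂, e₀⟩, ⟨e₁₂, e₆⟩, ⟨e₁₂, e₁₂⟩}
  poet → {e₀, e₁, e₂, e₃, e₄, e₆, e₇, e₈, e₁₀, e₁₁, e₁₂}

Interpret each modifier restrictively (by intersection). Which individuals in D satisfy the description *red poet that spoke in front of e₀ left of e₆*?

{e₁}

⟦that spoke⟧ = ⟦spoke⟧ = {e₁, e₂, e₃, e₄, e₆, e₈, e₉, e₁₀, e₁₁}
⟦in front of e₀⟧ = {x : ⟨x, e₀⟩ ∈ ⟦in front of⟧} = {e₁, e₂, e₄, e₅, e₈, e₁₀, e₁₁, e₁₂}
⟦left of e₆⟧ = {x : ⟨x, e₆⟩ ∈ ⟦left of⟧} = {e₀, e₁, e₂, e₃, e₉, e₁₂}
⟦poet⟧ = {e₀, e₁, e₂, e₃, e₄, e₆, e₇, e₈, e₁₀, e₁₁, e₁₂}
… ∩ ⟦that spoke⟧ = {e₀, e₁, e₂, e₃, e₄, e₆, e₇, e₈, e₁₀, e₁₁, e₁₂} ∩ {e₁, e₂, e₃, e₄, e₆, e₈, e₉, e₁₀, e₁₁} = {e₁, e₂, e₃, e₄, e₆, e₈, e₁₀, e₁₁}
… ∩ ⟦in front of e₀⟧ = {e₁, e₂, e₃, e₄, e₆, e₈, e₁₀, e₁₁} ∩ {e₁, e₂, e₄, e₅, e₈, e₁₀, e₁₁, e₁₂} = {e₁, e₂, e₄, e₈, e₁₀, e₁₁}
… ∩ ⟦left of e₆⟧ = {e₁, e₂, e₄, e₈, e₁₀, e₁₁} ∩ {e₀, e₁, e₂, e₃, e₉, e₁₂} = {e₁, e₂}
… ∩ ⟦red⟧ = {e₁, e₂} ∩ {e₀, e₁, e₃, e₄, e₅, e₆, e₉} = {e₁}
So ⟦red poet that spoke in front of e₀ left of e₆⟧ = {e₁}.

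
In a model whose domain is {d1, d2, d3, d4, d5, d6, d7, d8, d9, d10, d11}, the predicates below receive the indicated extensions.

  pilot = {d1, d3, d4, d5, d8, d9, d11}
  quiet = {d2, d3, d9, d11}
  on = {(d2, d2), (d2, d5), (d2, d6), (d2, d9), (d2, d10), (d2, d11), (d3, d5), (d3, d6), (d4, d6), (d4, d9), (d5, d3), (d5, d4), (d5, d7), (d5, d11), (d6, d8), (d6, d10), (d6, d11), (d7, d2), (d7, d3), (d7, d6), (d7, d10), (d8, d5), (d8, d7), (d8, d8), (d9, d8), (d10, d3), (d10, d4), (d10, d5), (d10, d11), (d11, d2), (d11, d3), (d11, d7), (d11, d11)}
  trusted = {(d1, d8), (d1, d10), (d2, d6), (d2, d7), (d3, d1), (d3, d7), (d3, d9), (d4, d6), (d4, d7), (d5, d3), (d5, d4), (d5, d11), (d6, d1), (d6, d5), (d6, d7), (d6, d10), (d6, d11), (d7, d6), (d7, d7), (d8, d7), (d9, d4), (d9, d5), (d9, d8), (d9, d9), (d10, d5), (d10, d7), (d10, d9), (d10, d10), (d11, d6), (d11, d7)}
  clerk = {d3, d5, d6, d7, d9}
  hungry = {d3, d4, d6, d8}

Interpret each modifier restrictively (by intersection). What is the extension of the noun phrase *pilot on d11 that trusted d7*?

{d11}

⟦on d11⟧ = {x : ⟨x, d11⟩ ∈ ⟦on⟧} = {d2, d5, d6, d10, d11}
⟦that trusted d7⟧ = {x : ⟨x, d7⟩ ∈ ⟦trusted⟧} = {d2, d3, d4, d6, d7, d8, d10, d11}
⟦pilot⟧ = {d1, d3, d4, d5, d8, d9, d11}
… ∩ ⟦on d11⟧ = {d1, d3, d4, d5, d8, d9, d11} ∩ {d2, d5, d6, d10, d11} = {d5, d11}
… ∩ ⟦that trusted d7⟧ = {d5, d11} ∩ {d2, d3, d4, d6, d7, d8, d10, d11} = {d11}
So ⟦pilot on d11 that trusted d7⟧ = {d11}.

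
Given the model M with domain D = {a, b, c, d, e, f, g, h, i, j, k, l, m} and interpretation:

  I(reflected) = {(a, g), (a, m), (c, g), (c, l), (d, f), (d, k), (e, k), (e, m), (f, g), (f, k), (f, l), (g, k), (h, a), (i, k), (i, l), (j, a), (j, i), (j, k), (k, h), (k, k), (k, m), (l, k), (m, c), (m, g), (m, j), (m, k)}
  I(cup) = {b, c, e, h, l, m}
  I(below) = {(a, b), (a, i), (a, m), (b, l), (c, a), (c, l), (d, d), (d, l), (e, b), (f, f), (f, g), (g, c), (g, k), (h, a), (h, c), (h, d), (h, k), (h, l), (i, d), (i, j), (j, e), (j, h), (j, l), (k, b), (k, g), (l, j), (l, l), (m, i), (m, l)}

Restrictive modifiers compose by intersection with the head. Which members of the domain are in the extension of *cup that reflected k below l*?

⟦that reflected k⟧ = {x : ⟨x, k⟩ ∈ ⟦reflected⟧} = {d, e, f, g, i, j, k, l, m}
⟦below l⟧ = {x : ⟨x, l⟩ ∈ ⟦below⟧} = {b, c, d, h, j, l, m}
⟦cup⟧ = {b, c, e, h, l, m}
… ∩ ⟦that reflected k⟧ = {b, c, e, h, l, m} ∩ {d, e, f, g, i, j, k, l, m} = {e, l, m}
… ∩ ⟦below l⟧ = {e, l, m} ∩ {b, c, d, h, j, l, m} = {l, m}
So ⟦cup that reflected k below l⟧ = {l, m}.

{l, m}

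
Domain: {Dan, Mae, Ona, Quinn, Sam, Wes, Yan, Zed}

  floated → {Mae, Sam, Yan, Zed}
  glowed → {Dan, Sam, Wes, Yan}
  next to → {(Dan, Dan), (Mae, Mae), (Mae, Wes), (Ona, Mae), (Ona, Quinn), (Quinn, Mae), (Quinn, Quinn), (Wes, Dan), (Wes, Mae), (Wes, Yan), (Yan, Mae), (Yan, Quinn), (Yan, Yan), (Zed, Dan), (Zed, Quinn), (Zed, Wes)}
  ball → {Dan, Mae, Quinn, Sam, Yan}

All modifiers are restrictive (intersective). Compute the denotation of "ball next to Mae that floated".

{Mae, Yan}

⟦next to Mae⟧ = {x : ⟨x, Mae⟩ ∈ ⟦next to⟧} = {Mae, Ona, Quinn, Wes, Yan}
⟦that floated⟧ = ⟦floated⟧ = {Mae, Sam, Yan, Zed}
⟦ball⟧ = {Dan, Mae, Quinn, Sam, Yan}
… ∩ ⟦next to Mae⟧ = {Dan, Mae, Quinn, Sam, Yan} ∩ {Mae, Ona, Quinn, Wes, Yan} = {Mae, Quinn, Yan}
… ∩ ⟦that floated⟧ = {Mae, Quinn, Yan} ∩ {Mae, Sam, Yan, Zed} = {Mae, Yan}
So ⟦ball next to Mae that floated⟧ = {Mae, Yan}.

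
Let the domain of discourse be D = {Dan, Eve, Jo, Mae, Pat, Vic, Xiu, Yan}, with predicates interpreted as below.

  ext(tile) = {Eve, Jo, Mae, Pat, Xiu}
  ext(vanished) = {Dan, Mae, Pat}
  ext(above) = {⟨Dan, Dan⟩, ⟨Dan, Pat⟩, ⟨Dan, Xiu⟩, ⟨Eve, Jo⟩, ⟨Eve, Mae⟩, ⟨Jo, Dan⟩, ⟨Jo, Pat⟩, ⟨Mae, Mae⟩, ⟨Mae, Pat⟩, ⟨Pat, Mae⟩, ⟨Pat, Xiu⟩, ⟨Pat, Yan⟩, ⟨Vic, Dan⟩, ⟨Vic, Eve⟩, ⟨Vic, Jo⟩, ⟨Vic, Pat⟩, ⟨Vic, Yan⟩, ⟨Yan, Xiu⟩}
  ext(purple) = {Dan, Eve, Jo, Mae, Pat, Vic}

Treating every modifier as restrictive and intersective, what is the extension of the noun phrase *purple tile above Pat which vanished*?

{Mae}

⟦above Pat⟧ = {x : ⟨x, Pat⟩ ∈ ⟦above⟧} = {Dan, Jo, Mae, Vic}
⟦which vanished⟧ = ⟦vanished⟧ = {Dan, Mae, Pat}
⟦tile⟧ = {Eve, Jo, Mae, Pat, Xiu}
… ∩ ⟦above Pat⟧ = {Eve, Jo, Mae, Pat, Xiu} ∩ {Dan, Jo, Mae, Vic} = {Jo, Mae}
… ∩ ⟦which vanished⟧ = {Jo, Mae} ∩ {Dan, Mae, Pat} = {Mae}
… ∩ ⟦purple⟧ = {Mae} ∩ {Dan, Eve, Jo, Mae, Pat, Vic} = {Mae}
So ⟦purple tile above Pat which vanished⟧ = {Mae}.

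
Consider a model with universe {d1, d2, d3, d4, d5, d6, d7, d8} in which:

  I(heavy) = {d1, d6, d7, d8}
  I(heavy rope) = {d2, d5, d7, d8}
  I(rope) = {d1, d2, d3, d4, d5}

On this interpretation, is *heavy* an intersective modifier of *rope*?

⟦heavy⟧ ∩ ⟦rope⟧ = {d1, d6, d7, d8} ∩ {d1, d2, d3, d4, d5} = {d1}
Observed ⟦heavy rope⟧ = {d2, d5, d7, d8}.
These differ, so the modifier is not intersective in this model.

no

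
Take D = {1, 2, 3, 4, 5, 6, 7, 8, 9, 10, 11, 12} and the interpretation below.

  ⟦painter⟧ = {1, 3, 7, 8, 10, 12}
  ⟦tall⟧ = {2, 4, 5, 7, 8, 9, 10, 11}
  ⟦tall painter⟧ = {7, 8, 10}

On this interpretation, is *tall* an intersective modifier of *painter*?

yes

⟦tall⟧ ∩ ⟦painter⟧ = {2, 4, 5, 7, 8, 9, 10, 11} ∩ {1, 3, 7, 8, 10, 12} = {7, 8, 10}
Observed ⟦tall painter⟧ = {7, 8, 10}.
These coincide, so the modifier is intersective here.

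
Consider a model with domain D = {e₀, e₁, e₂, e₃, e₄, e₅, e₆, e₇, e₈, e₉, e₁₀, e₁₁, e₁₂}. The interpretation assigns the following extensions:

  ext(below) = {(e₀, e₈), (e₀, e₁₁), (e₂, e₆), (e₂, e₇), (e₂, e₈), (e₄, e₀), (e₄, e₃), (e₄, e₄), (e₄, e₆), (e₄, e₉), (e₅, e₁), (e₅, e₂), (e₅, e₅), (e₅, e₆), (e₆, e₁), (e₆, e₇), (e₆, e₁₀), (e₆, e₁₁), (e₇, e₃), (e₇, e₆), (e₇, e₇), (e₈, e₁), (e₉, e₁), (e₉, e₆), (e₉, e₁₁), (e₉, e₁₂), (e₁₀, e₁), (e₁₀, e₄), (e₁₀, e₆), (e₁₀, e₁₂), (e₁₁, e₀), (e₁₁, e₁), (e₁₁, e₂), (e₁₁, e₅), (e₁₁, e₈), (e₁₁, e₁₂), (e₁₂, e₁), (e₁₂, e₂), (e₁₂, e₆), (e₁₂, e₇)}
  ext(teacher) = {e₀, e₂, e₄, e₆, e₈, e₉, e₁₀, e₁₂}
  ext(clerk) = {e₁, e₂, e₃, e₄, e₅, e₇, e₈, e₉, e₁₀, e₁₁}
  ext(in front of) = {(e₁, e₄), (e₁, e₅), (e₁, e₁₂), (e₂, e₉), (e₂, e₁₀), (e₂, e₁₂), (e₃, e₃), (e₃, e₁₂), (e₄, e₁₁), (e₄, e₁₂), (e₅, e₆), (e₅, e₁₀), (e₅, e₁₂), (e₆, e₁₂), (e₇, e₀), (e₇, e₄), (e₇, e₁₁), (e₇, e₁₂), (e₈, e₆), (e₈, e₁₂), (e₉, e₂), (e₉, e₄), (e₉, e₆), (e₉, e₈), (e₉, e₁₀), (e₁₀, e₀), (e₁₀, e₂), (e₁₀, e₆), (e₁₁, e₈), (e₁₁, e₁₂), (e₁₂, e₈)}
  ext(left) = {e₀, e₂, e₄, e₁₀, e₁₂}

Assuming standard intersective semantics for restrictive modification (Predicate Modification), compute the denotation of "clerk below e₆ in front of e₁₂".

{e₂, e₄, e₅, e₇}

⟦below e₆⟧ = {x : ⟨x, e₆⟩ ∈ ⟦below⟧} = {e₂, e₄, e₅, e₇, e₉, e₁₀, e₁₂}
⟦in front of e₁₂⟧ = {x : ⟨x, e₁₂⟩ ∈ ⟦in front of⟧} = {e₁, e₂, e₃, e₄, e₅, e₆, e₇, e₈, e₁₁}
⟦clerk⟧ = {e₁, e₂, e₃, e₄, e₅, e₇, e₈, e₉, e₁₀, e₁₁}
… ∩ ⟦below e₆⟧ = {e₁, e₂, e₃, e₄, e₅, e₇, e₈, e₉, e₁₀, e₁₁} ∩ {e₂, e₄, e₅, e₇, e₉, e₁₀, e₁₂} = {e₂, e₄, e₅, e₇, e₉, e₁₀}
… ∩ ⟦in front of e₁₂⟧ = {e₂, e₄, e₅, e₇, e₉, e₁₀} ∩ {e₁, e₂, e₃, e₄, e₅, e₆, e₇, e₈, e₁₁} = {e₂, e₄, e₅, e₇}
So ⟦clerk below e₆ in front of e₁₂⟧ = {e₂, e₄, e₅, e₇}.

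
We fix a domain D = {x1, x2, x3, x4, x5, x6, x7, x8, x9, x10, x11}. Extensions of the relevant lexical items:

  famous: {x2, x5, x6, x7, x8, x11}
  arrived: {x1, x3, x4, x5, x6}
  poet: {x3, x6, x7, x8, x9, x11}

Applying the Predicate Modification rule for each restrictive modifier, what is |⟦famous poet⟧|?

4

⟦poet⟧ = {x3, x6, x7, x8, x9, x11}
… ∩ ⟦famous⟧ = {x3, x6, x7, x8, x9, x11} ∩ {x2, x5, x6, x7, x8, x11} = {x6, x7, x8, x11}
⟦famous poet⟧ = {x6, x7, x8, x11}, so the cardinality is 4.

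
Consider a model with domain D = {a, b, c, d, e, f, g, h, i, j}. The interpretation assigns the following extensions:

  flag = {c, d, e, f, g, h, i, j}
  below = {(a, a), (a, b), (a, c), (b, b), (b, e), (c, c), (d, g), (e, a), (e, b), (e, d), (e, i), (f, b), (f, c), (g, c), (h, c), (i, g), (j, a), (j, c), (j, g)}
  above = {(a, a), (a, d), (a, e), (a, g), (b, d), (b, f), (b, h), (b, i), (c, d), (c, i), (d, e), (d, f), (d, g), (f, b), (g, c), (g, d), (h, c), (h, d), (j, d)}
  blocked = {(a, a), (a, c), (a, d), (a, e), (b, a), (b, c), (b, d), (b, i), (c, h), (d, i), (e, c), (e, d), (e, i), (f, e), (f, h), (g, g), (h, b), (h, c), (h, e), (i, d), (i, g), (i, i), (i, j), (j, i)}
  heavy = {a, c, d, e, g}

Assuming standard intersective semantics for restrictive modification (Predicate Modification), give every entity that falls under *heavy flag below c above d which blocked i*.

⟦below c⟧ = {x : ⟨x, c⟩ ∈ ⟦below⟧} = {a, c, f, g, h, j}
⟦above d⟧ = {x : ⟨x, d⟩ ∈ ⟦above⟧} = {a, b, c, g, h, j}
⟦which blocked i⟧ = {x : ⟨x, i⟩ ∈ ⟦blocked⟧} = {b, d, e, i, j}
⟦flag⟧ = {c, d, e, f, g, h, i, j}
… ∩ ⟦below c⟧ = {c, d, e, f, g, h, i, j} ∩ {a, c, f, g, h, j} = {c, f, g, h, j}
… ∩ ⟦above d⟧ = {c, f, g, h, j} ∩ {a, b, c, g, h, j} = {c, g, h, j}
… ∩ ⟦which blocked i⟧ = {c, g, h, j} ∩ {b, d, e, i, j} = {j}
… ∩ ⟦heavy⟧ = {j} ∩ {a, c, d, e, g} = ∅
So ⟦heavy flag below c above d which blocked i⟧ = { }.

{ }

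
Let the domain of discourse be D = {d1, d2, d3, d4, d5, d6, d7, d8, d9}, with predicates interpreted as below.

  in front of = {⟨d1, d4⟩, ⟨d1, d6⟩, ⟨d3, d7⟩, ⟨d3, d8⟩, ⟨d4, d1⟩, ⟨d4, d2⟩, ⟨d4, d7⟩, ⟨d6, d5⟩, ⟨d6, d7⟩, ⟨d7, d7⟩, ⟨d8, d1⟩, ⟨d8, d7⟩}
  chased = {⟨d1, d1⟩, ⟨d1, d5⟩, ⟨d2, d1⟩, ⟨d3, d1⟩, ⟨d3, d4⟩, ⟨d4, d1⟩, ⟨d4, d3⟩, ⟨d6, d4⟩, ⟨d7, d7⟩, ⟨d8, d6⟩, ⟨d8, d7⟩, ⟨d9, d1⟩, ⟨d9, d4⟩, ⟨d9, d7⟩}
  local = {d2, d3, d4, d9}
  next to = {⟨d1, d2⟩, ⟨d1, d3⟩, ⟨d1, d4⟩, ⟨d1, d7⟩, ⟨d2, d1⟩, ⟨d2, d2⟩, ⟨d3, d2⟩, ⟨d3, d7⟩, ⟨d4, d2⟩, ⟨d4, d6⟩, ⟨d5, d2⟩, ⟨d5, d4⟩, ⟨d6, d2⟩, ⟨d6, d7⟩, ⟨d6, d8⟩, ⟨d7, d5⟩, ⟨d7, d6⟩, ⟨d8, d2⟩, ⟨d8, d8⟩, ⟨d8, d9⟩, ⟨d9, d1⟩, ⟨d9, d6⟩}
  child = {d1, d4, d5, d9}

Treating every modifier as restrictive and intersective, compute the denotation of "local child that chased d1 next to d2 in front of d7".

{d4}

⟦that chased d1⟧ = {x : ⟨x, d1⟩ ∈ ⟦chased⟧} = {d1, d2, d3, d4, d9}
⟦next to d2⟧ = {x : ⟨x, d2⟩ ∈ ⟦next to⟧} = {d1, d2, d3, d4, d5, d6, d8}
⟦in front of d7⟧ = {x : ⟨x, d7⟩ ∈ ⟦in front of⟧} = {d3, d4, d6, d7, d8}
⟦child⟧ = {d1, d4, d5, d9}
… ∩ ⟦that chased d1⟧ = {d1, d4, d5, d9} ∩ {d1, d2, d3, d4, d9} = {d1, d4, d9}
… ∩ ⟦next to d2⟧ = {d1, d4, d9} ∩ {d1, d2, d3, d4, d5, d6, d8} = {d1, d4}
… ∩ ⟦in front of d7⟧ = {d1, d4} ∩ {d3, d4, d6, d7, d8} = {d4}
… ∩ ⟦local⟧ = {d4} ∩ {d2, d3, d4, d9} = {d4}
So ⟦local child that chased d1 next to d2 in front of d7⟧ = {d4}.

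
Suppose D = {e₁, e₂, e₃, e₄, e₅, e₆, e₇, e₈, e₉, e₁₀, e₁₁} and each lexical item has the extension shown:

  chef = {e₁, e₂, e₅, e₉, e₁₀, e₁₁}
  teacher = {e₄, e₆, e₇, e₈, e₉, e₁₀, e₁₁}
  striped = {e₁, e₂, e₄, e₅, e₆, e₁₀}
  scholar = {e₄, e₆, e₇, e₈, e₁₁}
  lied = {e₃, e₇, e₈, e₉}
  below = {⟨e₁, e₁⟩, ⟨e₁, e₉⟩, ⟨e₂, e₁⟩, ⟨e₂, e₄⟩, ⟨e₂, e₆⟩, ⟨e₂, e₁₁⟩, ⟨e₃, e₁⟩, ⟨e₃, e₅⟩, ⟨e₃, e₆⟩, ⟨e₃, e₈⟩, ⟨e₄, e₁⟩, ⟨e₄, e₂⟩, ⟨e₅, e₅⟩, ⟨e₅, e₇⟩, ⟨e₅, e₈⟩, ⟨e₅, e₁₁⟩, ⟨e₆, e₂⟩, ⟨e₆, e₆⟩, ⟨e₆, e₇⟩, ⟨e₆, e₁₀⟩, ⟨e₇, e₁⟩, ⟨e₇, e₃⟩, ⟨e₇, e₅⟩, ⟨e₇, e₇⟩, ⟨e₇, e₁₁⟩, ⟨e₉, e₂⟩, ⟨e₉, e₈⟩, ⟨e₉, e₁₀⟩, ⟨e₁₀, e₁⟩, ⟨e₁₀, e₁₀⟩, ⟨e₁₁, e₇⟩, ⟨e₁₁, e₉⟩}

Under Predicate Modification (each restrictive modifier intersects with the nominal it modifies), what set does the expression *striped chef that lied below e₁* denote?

{}

⟦that lied⟧ = ⟦lied⟧ = {e₃, e₇, e₈, e₉}
⟦below e₁⟧ = {x : ⟨x, e₁⟩ ∈ ⟦below⟧} = {e₁, e₂, e₃, e₄, e₇, e₁₀}
⟦chef⟧ = {e₁, e₂, e₅, e₉, e₁₀, e₁₁}
… ∩ ⟦that lied⟧ = {e₁, e₂, e₅, e₉, e₁₀, e₁₁} ∩ {e₃, e₇, e₈, e₉} = {e₉}
… ∩ ⟦below e₁⟧ = {e₉} ∩ {e₁, e₂, e₃, e₄, e₇, e₁₀} = ∅
… ∩ ⟦striped⟧ = ∅ ∩ {e₁, e₂, e₄, e₅, e₆, e₁₀} = ∅
So ⟦striped chef that lied below e₁⟧ = {}.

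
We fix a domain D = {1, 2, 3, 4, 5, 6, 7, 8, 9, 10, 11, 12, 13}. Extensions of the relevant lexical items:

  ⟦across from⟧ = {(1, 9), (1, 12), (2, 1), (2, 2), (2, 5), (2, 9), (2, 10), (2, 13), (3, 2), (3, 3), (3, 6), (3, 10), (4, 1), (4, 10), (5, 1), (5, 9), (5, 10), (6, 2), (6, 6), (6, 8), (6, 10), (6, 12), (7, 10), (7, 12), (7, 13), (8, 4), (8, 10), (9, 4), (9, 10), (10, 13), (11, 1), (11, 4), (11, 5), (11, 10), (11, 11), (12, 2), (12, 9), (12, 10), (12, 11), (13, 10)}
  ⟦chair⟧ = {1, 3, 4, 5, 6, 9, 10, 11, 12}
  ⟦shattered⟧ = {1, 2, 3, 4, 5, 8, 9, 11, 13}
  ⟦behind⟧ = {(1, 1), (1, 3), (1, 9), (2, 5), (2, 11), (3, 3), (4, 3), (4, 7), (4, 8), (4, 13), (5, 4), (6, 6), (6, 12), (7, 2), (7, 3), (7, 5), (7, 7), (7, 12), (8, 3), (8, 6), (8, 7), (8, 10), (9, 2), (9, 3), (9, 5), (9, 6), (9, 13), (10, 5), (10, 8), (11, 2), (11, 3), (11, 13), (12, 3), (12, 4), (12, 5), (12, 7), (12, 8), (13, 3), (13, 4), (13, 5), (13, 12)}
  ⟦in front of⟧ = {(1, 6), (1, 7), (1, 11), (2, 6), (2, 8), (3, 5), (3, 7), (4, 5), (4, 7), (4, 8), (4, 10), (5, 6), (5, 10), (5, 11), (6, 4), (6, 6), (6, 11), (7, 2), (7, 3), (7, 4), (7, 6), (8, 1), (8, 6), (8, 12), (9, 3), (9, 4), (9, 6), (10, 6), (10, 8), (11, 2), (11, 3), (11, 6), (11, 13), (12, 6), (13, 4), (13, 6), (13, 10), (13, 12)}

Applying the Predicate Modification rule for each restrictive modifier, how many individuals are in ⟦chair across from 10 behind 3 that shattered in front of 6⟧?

2

⟦across from 10⟧ = {x : ⟨x, 10⟩ ∈ ⟦across from⟧} = {2, 3, 4, 5, 6, 7, 8, 9, 11, 12, 13}
⟦behind 3⟧ = {x : ⟨x, 3⟩ ∈ ⟦behind⟧} = {1, 3, 4, 7, 8, 9, 11, 12, 13}
⟦that shattered⟧ = ⟦shattered⟧ = {1, 2, 3, 4, 5, 8, 9, 11, 13}
⟦in front of 6⟧ = {x : ⟨x, 6⟩ ∈ ⟦in front of⟧} = {1, 2, 5, 6, 7, 8, 9, 10, 11, 12, 13}
⟦chair⟧ = {1, 3, 4, 5, 6, 9, 10, 11, 12}
… ∩ ⟦across from 10⟧ = {1, 3, 4, 5, 6, 9, 10, 11, 12} ∩ {2, 3, 4, 5, 6, 7, 8, 9, 11, 12, 13} = {3, 4, 5, 6, 9, 11, 12}
… ∩ ⟦behind 3⟧ = {3, 4, 5, 6, 9, 11, 12} ∩ {1, 3, 4, 7, 8, 9, 11, 12, 13} = {3, 4, 9, 11, 12}
… ∩ ⟦that shattered⟧ = {3, 4, 9, 11, 12} ∩ {1, 2, 3, 4, 5, 8, 9, 11, 13} = {3, 4, 9, 11}
… ∩ ⟦in front of 6⟧ = {3, 4, 9, 11} ∩ {1, 2, 5, 6, 7, 8, 9, 10, 11, 12, 13} = {9, 11}
⟦chair across from 10 behind 3 that shattered in front of 6⟧ = {9, 11}, so the cardinality is 2.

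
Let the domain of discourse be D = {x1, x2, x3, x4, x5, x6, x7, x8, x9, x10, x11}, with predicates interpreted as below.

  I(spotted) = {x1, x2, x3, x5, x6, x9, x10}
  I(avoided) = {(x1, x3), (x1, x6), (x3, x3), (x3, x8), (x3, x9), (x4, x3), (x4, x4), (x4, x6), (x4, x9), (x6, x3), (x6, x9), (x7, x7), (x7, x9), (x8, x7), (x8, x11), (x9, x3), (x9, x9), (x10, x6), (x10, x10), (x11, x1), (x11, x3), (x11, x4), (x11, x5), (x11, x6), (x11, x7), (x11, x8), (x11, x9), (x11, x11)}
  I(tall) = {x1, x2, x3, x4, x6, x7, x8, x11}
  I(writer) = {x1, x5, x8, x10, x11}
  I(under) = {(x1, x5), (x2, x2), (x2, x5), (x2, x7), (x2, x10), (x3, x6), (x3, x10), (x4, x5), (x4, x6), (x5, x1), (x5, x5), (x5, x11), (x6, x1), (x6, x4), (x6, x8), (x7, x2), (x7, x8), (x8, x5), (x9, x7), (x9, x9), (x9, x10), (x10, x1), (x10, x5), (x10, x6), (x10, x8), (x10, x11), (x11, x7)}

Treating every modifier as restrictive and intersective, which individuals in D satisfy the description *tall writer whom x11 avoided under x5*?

{x1, x8}

⟦whom x11 avoided⟧ = {x : ⟨x11, x⟩ ∈ ⟦avoided⟧} = {x1, x3, x4, x5, x6, x7, x8, x9, x11}
⟦under x5⟧ = {x : ⟨x, x5⟩ ∈ ⟦under⟧} = {x1, x2, x4, x5, x8, x10}
⟦writer⟧ = {x1, x5, x8, x10, x11}
… ∩ ⟦whom x11 avoided⟧ = {x1, x5, x8, x10, x11} ∩ {x1, x3, x4, x5, x6, x7, x8, x9, x11} = {x1, x5, x8, x11}
… ∩ ⟦under x5⟧ = {x1, x5, x8, x11} ∩ {x1, x2, x4, x5, x8, x10} = {x1, x5, x8}
… ∩ ⟦tall⟧ = {x1, x5, x8} ∩ {x1, x2, x3, x4, x6, x7, x8, x11} = {x1, x8}
So ⟦tall writer whom x11 avoided under x5⟧ = {x1, x8}.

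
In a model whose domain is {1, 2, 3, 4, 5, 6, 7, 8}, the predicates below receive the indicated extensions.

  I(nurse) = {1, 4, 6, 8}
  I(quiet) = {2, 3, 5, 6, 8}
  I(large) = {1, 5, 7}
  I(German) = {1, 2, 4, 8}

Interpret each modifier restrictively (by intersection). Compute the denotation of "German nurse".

⟦nurse⟧ = {1, 4, 6, 8}
… ∩ ⟦German⟧ = {1, 4, 6, 8} ∩ {1, 2, 4, 8} = {1, 4, 8}
So ⟦German nurse⟧ = {1, 4, 8}.

{1, 4, 8}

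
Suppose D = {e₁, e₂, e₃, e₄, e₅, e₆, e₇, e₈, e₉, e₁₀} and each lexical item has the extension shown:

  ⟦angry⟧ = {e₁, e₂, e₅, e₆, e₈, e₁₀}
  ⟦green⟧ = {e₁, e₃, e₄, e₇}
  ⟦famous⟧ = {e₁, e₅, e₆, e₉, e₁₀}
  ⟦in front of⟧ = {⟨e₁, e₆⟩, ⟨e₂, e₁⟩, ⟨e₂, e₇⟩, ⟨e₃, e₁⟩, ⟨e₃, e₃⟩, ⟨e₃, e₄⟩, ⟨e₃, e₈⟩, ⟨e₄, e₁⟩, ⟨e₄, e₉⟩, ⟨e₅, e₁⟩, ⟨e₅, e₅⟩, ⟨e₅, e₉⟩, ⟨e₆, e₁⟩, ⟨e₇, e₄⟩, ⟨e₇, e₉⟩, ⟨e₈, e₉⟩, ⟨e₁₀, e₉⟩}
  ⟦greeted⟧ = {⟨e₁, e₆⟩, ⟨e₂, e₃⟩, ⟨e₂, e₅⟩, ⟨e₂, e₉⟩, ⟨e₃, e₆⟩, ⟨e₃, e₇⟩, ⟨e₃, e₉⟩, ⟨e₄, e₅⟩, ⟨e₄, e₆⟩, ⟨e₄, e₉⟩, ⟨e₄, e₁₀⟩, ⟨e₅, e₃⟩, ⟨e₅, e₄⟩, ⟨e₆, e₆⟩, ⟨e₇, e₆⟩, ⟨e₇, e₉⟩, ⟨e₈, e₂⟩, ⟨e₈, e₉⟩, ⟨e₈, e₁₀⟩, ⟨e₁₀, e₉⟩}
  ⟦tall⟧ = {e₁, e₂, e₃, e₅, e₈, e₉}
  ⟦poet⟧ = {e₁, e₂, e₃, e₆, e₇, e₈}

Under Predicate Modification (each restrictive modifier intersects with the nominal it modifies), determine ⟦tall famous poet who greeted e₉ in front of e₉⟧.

∅

⟦who greeted e₉⟧ = {x : ⟨x, e₉⟩ ∈ ⟦greeted⟧} = {e₂, e₃, e₄, e₇, e₈, e₁₀}
⟦in front of e₉⟧ = {x : ⟨x, e₉⟩ ∈ ⟦in front of⟧} = {e₄, e₅, e₇, e₈, e₁₀}
⟦poet⟧ = {e₁, e₂, e₃, e₆, e₇, e₈}
… ∩ ⟦who greeted e₉⟧ = {e₁, e₂, e₃, e₆, e₇, e₈} ∩ {e₂, e₃, e₄, e₇, e₈, e₁₀} = {e₂, e₃, e₇, e₈}
… ∩ ⟦in front of e₉⟧ = {e₂, e₃, e₇, e₈} ∩ {e₄, e₅, e₇, e₈, e₁₀} = {e₇, e₈}
… ∩ ⟦tall⟧ = {e₇, e₈} ∩ {e₁, e₂, e₃, e₅, e₈, e₉} = {e₈}
… ∩ ⟦famous⟧ = {e₈} ∩ {e₁, e₅, e₆, e₉, e₁₀} = ∅
So ⟦tall famous poet who greeted e₉ in front of e₉⟧ = ∅.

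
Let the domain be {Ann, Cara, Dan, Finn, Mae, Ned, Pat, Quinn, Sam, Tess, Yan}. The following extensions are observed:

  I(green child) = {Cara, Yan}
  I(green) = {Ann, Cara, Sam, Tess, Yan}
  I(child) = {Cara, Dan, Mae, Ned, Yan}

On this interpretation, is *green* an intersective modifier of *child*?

⟦green⟧ ∩ ⟦child⟧ = {Ann, Cara, Sam, Tess, Yan} ∩ {Cara, Dan, Mae, Ned, Yan} = {Cara, Yan}
Observed ⟦green child⟧ = {Cara, Yan}.
These coincide, so the modifier is intersective here.

yes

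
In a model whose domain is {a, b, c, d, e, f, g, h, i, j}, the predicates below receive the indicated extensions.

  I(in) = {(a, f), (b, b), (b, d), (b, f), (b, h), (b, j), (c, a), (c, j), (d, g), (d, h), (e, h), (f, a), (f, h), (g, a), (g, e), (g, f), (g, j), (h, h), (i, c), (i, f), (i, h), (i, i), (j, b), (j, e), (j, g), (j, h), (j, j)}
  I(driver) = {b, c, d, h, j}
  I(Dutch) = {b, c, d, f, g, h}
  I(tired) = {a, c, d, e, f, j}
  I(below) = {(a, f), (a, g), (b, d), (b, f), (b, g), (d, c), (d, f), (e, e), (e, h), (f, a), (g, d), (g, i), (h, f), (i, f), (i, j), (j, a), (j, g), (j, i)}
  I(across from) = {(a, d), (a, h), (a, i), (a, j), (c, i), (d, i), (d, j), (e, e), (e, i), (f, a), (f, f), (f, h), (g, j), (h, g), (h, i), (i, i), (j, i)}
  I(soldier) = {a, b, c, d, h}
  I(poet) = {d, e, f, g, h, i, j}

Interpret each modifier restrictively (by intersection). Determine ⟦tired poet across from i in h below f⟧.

⟦across from i⟧ = {x : ⟨x, i⟩ ∈ ⟦across from⟧} = {a, c, d, e, h, i, j}
⟦in h⟧ = {x : ⟨x, h⟩ ∈ ⟦in⟧} = {b, d, e, f, h, i, j}
⟦below f⟧ = {x : ⟨x, f⟩ ∈ ⟦below⟧} = {a, b, d, h, i}
⟦poet⟧ = {d, e, f, g, h, i, j}
… ∩ ⟦across from i⟧ = {d, e, f, g, h, i, j} ∩ {a, c, d, e, h, i, j} = {d, e, h, i, j}
… ∩ ⟦in h⟧ = {d, e, h, i, j} ∩ {b, d, e, f, h, i, j} = {d, e, h, i, j}
… ∩ ⟦below f⟧ = {d, e, h, i, j} ∩ {a, b, d, h, i} = {d, h, i}
… ∩ ⟦tired⟧ = {d, h, i} ∩ {a, c, d, e, f, j} = {d}
So ⟦tired poet across from i in h below f⟧ = {d}.

{d}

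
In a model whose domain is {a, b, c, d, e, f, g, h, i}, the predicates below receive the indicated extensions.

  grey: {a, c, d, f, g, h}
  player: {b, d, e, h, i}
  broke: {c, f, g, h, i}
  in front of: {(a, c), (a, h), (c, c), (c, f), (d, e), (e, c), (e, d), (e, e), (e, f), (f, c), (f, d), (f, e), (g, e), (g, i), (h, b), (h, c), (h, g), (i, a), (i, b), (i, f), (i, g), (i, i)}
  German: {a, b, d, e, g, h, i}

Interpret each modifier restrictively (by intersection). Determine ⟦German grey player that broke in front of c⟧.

{h}

⟦that broke⟧ = ⟦broke⟧ = {c, f, g, h, i}
⟦in front of c⟧ = {x : ⟨x, c⟩ ∈ ⟦in front of⟧} = {a, c, e, f, h}
⟦player⟧ = {b, d, e, h, i}
… ∩ ⟦that broke⟧ = {b, d, e, h, i} ∩ {c, f, g, h, i} = {h, i}
… ∩ ⟦in front of c⟧ = {h, i} ∩ {a, c, e, f, h} = {h}
… ∩ ⟦German⟧ = {h} ∩ {a, b, d, e, g, h, i} = {h}
… ∩ ⟦grey⟧ = {h} ∩ {a, c, d, f, g, h} = {h}
So ⟦German grey player that broke in front of c⟧ = {h}.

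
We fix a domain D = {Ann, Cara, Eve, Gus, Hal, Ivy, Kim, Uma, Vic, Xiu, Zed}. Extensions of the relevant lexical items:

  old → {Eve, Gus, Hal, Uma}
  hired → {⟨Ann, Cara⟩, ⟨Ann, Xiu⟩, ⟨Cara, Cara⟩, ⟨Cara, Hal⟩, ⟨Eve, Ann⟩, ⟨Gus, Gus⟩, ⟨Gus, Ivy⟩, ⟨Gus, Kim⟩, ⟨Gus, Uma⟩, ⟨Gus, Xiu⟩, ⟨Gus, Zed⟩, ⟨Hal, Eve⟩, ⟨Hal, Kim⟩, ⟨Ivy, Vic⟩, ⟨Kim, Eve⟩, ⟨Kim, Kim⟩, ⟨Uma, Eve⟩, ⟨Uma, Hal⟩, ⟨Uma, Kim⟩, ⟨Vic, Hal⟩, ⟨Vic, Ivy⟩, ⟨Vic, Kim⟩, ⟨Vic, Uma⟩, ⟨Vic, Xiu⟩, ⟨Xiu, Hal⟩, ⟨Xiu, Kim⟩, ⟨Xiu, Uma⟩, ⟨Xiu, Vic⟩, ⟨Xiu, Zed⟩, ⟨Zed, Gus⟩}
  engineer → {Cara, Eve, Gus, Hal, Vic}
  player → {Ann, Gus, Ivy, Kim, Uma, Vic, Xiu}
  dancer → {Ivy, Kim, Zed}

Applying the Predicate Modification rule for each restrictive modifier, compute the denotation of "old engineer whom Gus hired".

⟦whom Gus hired⟧ = {x : ⟨Gus, x⟩ ∈ ⟦hired⟧} = {Gus, Ivy, Kim, Uma, Xiu, Zed}
⟦engineer⟧ = {Cara, Eve, Gus, Hal, Vic}
… ∩ ⟦whom Gus hired⟧ = {Cara, Eve, Gus, Hal, Vic} ∩ {Gus, Ivy, Kim, Uma, Xiu, Zed} = {Gus}
… ∩ ⟦old⟧ = {Gus} ∩ {Eve, Gus, Hal, Uma} = {Gus}
So ⟦old engineer whom Gus hired⟧ = {Gus}.

{Gus}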